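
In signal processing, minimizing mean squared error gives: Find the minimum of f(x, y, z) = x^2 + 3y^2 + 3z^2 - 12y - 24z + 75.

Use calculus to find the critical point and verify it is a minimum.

f(x,y,z) = x^2 + 3y^2 + 3z^2 - 12y - 24z + 75
df/dx = 2x + (0) = 0 => x = 0
df/dy = 6y + (-12) = 0 => y = 2
df/dz = 6z + (-24) = 0 => z = 4
f(0,2,4) = 1*(0)^2 + 3*(2)^2 + 3*(4)^2 + -12*(2) + -24*(4) + 75 = 15
Hessian is diagonal with entries 2, 6, 6 > 0, confirmed minimum.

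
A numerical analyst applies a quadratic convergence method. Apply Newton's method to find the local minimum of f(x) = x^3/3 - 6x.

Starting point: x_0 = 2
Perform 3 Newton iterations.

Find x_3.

f(x) = x^3/3 - 6x
f'(x) = x^2 - 6, f''(x) = 2x
Newton update: x_{n+1} = x_n - (x_n^2 - 6)/(2*x_n)
Step 1: x_0 = 2, f'=-2, f''=4, x_1 = 5/2
Step 2: x_1 = 5/2, f'=1/4, f''=5, x_2 = 49/20
Step 3: x_2 = 49/20, f'=1/400, f''=49/10, x_3 = 4801/1960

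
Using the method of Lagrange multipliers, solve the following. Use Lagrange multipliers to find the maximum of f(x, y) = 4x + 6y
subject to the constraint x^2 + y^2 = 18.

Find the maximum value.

Set up Lagrange conditions: grad f = lambda * grad g
  4 = 2*lambda*x
  6 = 2*lambda*y
From these: x/y = 4/6, so x = 4t, y = 6t for some t.
Substitute into constraint: (4t)^2 + (6t)^2 = 18
  t^2 * 52 = 18
  t = sqrt(18/52)
Maximum = 4*x + 6*y = (4^2 + 6^2)*t = 52 * sqrt(18/52) = sqrt(936)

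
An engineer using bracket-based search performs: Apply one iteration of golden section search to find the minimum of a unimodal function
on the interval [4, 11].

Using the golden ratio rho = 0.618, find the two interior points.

Golden section search on [4, 11].
Golden ratio rho = 0.618 (approx).
Interior points:
  x_1 = 4 + (1-0.618)*7 = 6.6740
  x_2 = 4 + 0.618*7 = 8.3260
Compare f(x_1) and f(x_2) to determine which subinterval to keep.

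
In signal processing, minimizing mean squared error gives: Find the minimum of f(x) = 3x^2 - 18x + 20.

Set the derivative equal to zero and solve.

f(x) = 3x^2 - 18x + 20
f'(x) = 6x + (-18) = 0
x = 18/6 = 3
f(3) = -7
Since f''(x) = 6 > 0, this is a minimum.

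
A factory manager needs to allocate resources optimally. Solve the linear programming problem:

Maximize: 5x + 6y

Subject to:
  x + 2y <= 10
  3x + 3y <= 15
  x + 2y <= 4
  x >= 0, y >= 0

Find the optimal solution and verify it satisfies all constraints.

Feasible vertices: (0, 0), (0, 2), (4, 0)
Objective 5x + 6y at each vertex:
  (0, 0): 0
  (0, 2): 12
  (4, 0): 20
Maximum is 20 at (4, 0).
Verify constraints at (x, y) = (4, 0):
  1*4 + 2*0 = 4 <= 10
  3*4 + 3*0 = 12 <= 15
  1*4 + 2*0 = 4 <= 4 (active)
  x = 4 >= 0, y = 0 >= 0. All constraints satisfied.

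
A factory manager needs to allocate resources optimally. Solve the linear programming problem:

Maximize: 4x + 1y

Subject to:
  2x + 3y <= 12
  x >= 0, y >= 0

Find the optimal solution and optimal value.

The feasible region has vertices at [(0, 0), (6, 0), (0, 4)].
Checking objective 4x + 1y at each vertex:
  (0, 0): 4*0 + 1*0 = 0
  (6, 0): 4*6 + 1*0 = 24
  (0, 4): 4*0 + 1*4 = 4
Maximum is 24 at (6, 0).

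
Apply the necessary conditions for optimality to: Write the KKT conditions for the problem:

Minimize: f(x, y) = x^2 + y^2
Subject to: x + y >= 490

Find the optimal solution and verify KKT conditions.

KKT conditions for min x^2 + y^2 s.t. x + y >= 490:
Stationarity: 2x = mu, 2y = mu
So x = y = mu/2.
Complementary slackness: mu*(x + y - 490) = 0
Primal feasibility: x + y >= 490; dual feasibility: mu >= 0
If mu = 0 then x = y = 0, but 0 + 0 < 490 is infeasible, so the constraint is active.
Constraint active: x + y = 2*(mu/2) = 490 => mu = 490
x = y = 245, f = 120050
Verify: stationarity 2*245 = 490 = mu; primal 245 + 245 = 490 >= 490; dual mu = 490 >= 0; complementary slackness 490*(490 - 490) = 0. All KKT conditions hold.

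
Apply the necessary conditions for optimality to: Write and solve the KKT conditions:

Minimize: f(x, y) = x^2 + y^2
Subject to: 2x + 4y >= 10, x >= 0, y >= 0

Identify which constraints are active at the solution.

KKT conditions for min x^2 + y^2 s.t. 2x + 4y >= 10, x >= 0, y >= 0:
Stationarity: 2x = mu*2 + mu_x, 2y = mu*4 + mu_y, with mu, mu_x, mu_y >= 0
Complementary slackness: mu*(2x + 4y - 10) = 0, mu_x*x = 0, mu_y*y = 0
(0, 0) is infeasible (2*0 + 4*0 < 10), so if mu = 0 stationarity would force x = mu_x/2 >= 0, y = mu_y/2 >= 0 with mu_x*x = mu_y*y = 0, i.e. x = y = 0: contradiction. Hence mu > 0 and 2x + 4y = 10 is active.
Try x > 0, y > 0 (so mu_x = mu_y = 0): x = 2*mu/2, y = 4*mu/2
Substitute: 2*(2*mu/2) + 4*(4*mu/2) = 10
  mu*20/2 = 10 => mu = 1
x* = 1 > 0, y* = 2 > 0, consistent with mu_x = mu_y = 0.
f is convex and the constraints are linear, so this KKT point is the global minimum.
f* = 5
Active constraints: 2x + 4y >= 10 (holds with equality, mu = 1 > 0); x >= 0 and y >= 0 are inactive (mu_x = mu_y = 0).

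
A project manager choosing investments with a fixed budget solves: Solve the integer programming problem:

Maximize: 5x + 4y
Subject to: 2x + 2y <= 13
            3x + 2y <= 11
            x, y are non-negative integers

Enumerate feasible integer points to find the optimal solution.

Constraint 1: 2x + 2y <= 13
Constraint 2: 3x + 2y <= 11
Feasible x range (need y >= 0): 0 <= x <= min(13/2, 11/3) => x in {0, ..., 3}.
Enumerate feasible integer points row by row (the coefficient of y is 4 > 0, so for each x the largest feasible y gives the best value):
  x = 0: y <= min((13 - 2*0)/2, (11 - 3*0)/2) => y in {0, ..., 5}; best 5*0 + 4*5 = 20
  x = 1: y <= min((13 - 2*1)/2, (11 - 3*1)/2) => y in {0, ..., 4}; best 5*1 + 4*4 = 21
  x = 2: y <= min((13 - 2*2)/2, (11 - 3*2)/2) => y in {0, ..., 2}; best 5*2 + 4*2 = 18
  x = 3: y <= min((13 - 2*3)/2, (11 - 3*3)/2) => y in {0, ..., 1}; best 5*3 + 4*1 = 19
The maximum 5x + 4y = 21 is achieved at x = 1, y = 4.
Check: 2*1 + 2*4 = 10 <= 13 and 3*1 + 2*4 = 11 <= 11.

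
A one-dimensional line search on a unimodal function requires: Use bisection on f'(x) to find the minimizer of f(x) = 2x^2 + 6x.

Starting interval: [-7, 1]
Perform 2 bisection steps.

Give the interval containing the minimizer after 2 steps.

Finding critical point of f(x) = 2x^2 + 6x using bisection on f'(x) = 4x + 6.
f'(x) = 0 when x = -3/2.
Starting interval: [-7, 1]
Step 1: mid = -3, f'(mid) = -6, new interval = [-3, 1]
Step 2: mid = -1, f'(mid) = 2, new interval = [-3, -1]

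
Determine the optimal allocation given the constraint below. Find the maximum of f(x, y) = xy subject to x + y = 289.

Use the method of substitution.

Substitute y = 289 - x into f(x,y) = xy:
g(x) = x(289 - x) = 289x - x^2
g'(x) = 289 - 2x = 0  =>  x = 289/2
y = 289 - 289/2 = 289/2
Maximum value = (289/2) * (289/2) = 83521/4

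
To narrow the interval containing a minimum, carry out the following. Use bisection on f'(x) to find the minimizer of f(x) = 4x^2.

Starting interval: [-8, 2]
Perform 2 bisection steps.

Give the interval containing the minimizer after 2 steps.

Finding critical point of f(x) = 4x^2 using bisection on f'(x) = 8x + 0.
f'(x) = 0 when x = 0.
Starting interval: [-8, 2]
Step 1: mid = -3, f'(mid) = -24, new interval = [-3, 2]
Step 2: mid = -1/2, f'(mid) = -4, new interval = [-1/2, 2]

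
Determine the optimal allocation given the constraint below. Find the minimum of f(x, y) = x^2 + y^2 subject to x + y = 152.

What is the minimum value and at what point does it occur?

Substitute y = 152 - x into f(x,y) = x^2 + y^2:
g(x) = x^2 + (152 - x)^2 = 2x^2 - 304x + 23104
g'(x) = 4x - 304 = 0  =>  x = 76
y = 152 - 76 = 76
Minimum value = 76^2 + 76^2 = 11552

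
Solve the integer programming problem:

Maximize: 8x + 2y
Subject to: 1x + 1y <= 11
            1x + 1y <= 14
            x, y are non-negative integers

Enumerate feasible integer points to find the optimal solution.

Constraint 1: 1x + 1y <= 11
Constraint 2: 1x + 1y <= 14
Feasible x range (need y >= 0): 0 <= x <= min(11/1, 14/1) => x in {0, ..., 11}.
Enumerate feasible integer points row by row (the coefficient of y is 2 > 0, so for each x the largest feasible y gives the best value):
  x = 0: y <= min((11 - 1*0)/1, (14 - 1*0)/1) => y in {0, ..., 11}; best 8*0 + 2*11 = 22
  x = 1: y <= min((11 - 1*1)/1, (14 - 1*1)/1) => y in {0, ..., 10}; best 8*1 + 2*10 = 28
  x = 2: y <= min((11 - 1*2)/1, (14 - 1*2)/1) => y in {0, ..., 9}; best 8*2 + 2*9 = 34
  x = 3: y <= min((11 - 1*3)/1, (14 - 1*3)/1) => y in {0, ..., 8}; best 8*3 + 2*8 = 40
  x = 4: y <= min((11 - 1*4)/1, (14 - 1*4)/1) => y in {0, ..., 7}; best 8*4 + 2*7 = 46
  x = 5: y <= min((11 - 1*5)/1, (14 - 1*5)/1) => y in {0, ..., 6}; best 8*5 + 2*6 = 52
  x = 6: y <= min((11 - 1*6)/1, (14 - 1*6)/1) => y in {0, ..., 5}; best 8*6 + 2*5 = 58
  x = 7: y <= min((11 - 1*7)/1, (14 - 1*7)/1) => y in {0, ..., 4}; best 8*7 + 2*4 = 64
  x = 8: y <= min((11 - 1*8)/1, (14 - 1*8)/1) => y in {0, ..., 3}; best 8*8 + 2*3 = 70
  x = 9: y <= min((11 - 1*9)/1, (14 - 1*9)/1) => y in {0, ..., 2}; best 8*9 + 2*2 = 76
  x = 10: y <= min((11 - 1*10)/1, (14 - 1*10)/1) => y in {0, ..., 1}; best 8*10 + 2*1 = 82
  x = 11: y <= min((11 - 1*11)/1, (14 - 1*11)/1) => y in {0}; best 8*11 + 2*0 = 88
The maximum 8x + 2y = 88 is achieved at x = 11, y = 0.
Check: 1*11 + 1*0 = 11 <= 11 and 1*11 + 1*0 = 11 <= 14.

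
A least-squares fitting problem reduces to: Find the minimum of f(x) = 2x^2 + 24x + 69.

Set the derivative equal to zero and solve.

f(x) = 2x^2 + 24x + 69
f'(x) = 4x + (24) = 0
x = -24/4 = -6
f(-6) = -3
Since f''(x) = 4 > 0, this is a minimum.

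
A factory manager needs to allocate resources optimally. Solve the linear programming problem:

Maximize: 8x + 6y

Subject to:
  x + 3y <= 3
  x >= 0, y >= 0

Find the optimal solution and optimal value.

The feasible region has vertices at [(0, 0), (3, 0), (0, 1)].
Checking objective 8x + 6y at each vertex:
  (0, 0): 8*0 + 6*0 = 0
  (3, 0): 8*3 + 6*0 = 24
  (0, 1): 8*0 + 6*1 = 6
Maximum is 24 at (3, 0).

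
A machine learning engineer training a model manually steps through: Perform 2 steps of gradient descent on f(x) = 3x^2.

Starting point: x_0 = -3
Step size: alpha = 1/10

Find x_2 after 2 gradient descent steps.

f(x) = 3x^2, f'(x) = 6x + (0)
Step 1: f'(-3) = -18, x_1 = -3 - 1/10 * -18 = -6/5
Step 2: f'(-6/5) = -36/5, x_2 = -6/5 - 1/10 * -36/5 = -12/25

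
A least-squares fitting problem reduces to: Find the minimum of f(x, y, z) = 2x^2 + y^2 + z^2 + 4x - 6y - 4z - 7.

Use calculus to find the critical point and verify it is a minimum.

f(x,y,z) = 2x^2 + y^2 + z^2 + 4x - 6y - 4z - 7
df/dx = 4x + (4) = 0 => x = -1
df/dy = 2y + (-6) = 0 => y = 3
df/dz = 2z + (-4) = 0 => z = 2
f(-1,3,2) = 2*(-1)^2 + 1*(3)^2 + 1*(2)^2 + 4*(-1) + -6*(3) + -4*(2) + -7 = -22
Hessian is diagonal with entries 4, 2, 2 > 0, confirmed minimum.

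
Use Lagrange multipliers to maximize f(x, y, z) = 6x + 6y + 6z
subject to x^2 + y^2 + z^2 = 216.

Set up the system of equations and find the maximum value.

Lagrange conditions: 6 = 2*lambda*x, 6 = 2*lambda*y, 6 = 2*lambda*z
So x:6 = y:6 = z:6, i.e. x = 6t, y = 6t, z = 6t
Constraint: t^2*(6^2 + 6^2 + 6^2) = 216
  t^2 * 108 = 216  =>  t = sqrt(2)
Maximum = 6*6t + 6*6t + 6*6t = 108*sqrt(2) = sqrt(23328)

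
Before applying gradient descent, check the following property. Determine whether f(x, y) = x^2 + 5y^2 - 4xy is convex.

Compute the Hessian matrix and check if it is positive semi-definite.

f(x,y) = x^2 + 5y^2 - 4xy
Hessian H = [[2, -4], [-4, 10]]
trace(H) = 12, det(H) = 4
Eigenvalues: (12 +/- sqrt(128)) / 2 = 11.66, 0.3431
Since both eigenvalues > 0, f is convex.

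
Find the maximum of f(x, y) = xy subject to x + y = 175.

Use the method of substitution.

Substitute y = 175 - x into f(x,y) = xy:
g(x) = x(175 - x) = 175x - x^2
g'(x) = 175 - 2x = 0  =>  x = 175/2
y = 175 - 175/2 = 175/2
Maximum value = (175/2) * (175/2) = 30625/4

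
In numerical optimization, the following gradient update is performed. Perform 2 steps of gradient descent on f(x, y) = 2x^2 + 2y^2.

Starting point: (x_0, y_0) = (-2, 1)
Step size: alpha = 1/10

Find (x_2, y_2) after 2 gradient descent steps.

f(x,y) = 2x^2 + 2y^2
grad_x = 4x + 0y, grad_y = 4y + 0x
Step 1: grad = (-8, 4), (-6/5, 3/5)
Step 2: grad = (-24/5, 12/5), (-18/25, 9/25)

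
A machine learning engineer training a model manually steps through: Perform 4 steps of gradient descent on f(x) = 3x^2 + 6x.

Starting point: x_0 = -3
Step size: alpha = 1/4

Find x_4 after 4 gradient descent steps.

f(x) = 3x^2 + 6x, f'(x) = 6x + (6)
Step 1: f'(-3) = -12, x_1 = -3 - 1/4 * -12 = 0
Step 2: f'(0) = 6, x_2 = 0 - 1/4 * 6 = -3/2
Step 3: f'(-3/2) = -3, x_3 = -3/2 - 1/4 * -3 = -3/4
Step 4: f'(-3/4) = 3/2, x_4 = -3/4 - 1/4 * 3/2 = -9/8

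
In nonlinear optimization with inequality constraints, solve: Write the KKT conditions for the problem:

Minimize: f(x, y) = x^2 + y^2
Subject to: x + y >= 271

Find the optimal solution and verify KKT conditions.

KKT conditions for min x^2 + y^2 s.t. x + y >= 271:
Stationarity: 2x = mu, 2y = mu
So x = y = mu/2.
Complementary slackness: mu*(x + y - 271) = 0
Primal feasibility: x + y >= 271; dual feasibility: mu >= 0
If mu = 0 then x = y = 0, but 0 + 0 < 271 is infeasible, so the constraint is active.
Constraint active: x + y = 2*(mu/2) = 271 => mu = 271
x = y = 271/2, f = 73441/2
Verify: stationarity 2*(271/2) = 271 = mu; primal 271/2 + 271/2 = 271 >= 271; dual mu = 271 >= 0; complementary slackness 271*(271 - 271) = 0. All KKT conditions hold.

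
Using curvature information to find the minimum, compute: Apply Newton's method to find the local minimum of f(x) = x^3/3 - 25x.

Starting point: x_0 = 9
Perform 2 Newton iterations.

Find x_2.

f(x) = x^3/3 - 25x
f'(x) = x^2 - 25, f''(x) = 2x
Newton update: x_{n+1} = x_n - (x_n^2 - 25)/(2*x_n)
Step 1: x_0 = 9, f'=56, f''=18, x_1 = 53/9
Step 2: x_1 = 53/9, f'=784/81, f''=106/9, x_2 = 2417/477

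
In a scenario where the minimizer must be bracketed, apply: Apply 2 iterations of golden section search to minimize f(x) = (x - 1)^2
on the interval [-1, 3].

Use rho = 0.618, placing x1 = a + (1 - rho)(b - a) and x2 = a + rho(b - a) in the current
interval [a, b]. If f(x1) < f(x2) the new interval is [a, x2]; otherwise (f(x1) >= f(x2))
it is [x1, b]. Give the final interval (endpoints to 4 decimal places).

Golden section search for min of f(x) = (x - 1)^2 on [-1, 3].
Each step: x1 = a + (1 - rho)(b - a), x2 = a + rho(b - a); if f(x1) < f(x2) keep [a, x2], otherwise keep [x1, b].
Step 1: [-1.0000, 3.0000], x1=0.5280 (f=0.2228), x2=1.4720 (f=0.2228); f(x1) = f(x2) (tie, not '<') => keep [0.5280, 3.0000]
Step 2: [0.5280, 3.0000], x1=1.4723 (f=0.2231), x2=2.0557 (f=1.1145); f(x1) < f(x2) => keep [0.5280, 2.0557]
Final interval: [0.5280, 2.0557]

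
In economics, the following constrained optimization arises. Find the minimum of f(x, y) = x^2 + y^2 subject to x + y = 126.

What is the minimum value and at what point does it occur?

Substitute y = 126 - x into f(x,y) = x^2 + y^2:
g(x) = x^2 + (126 - x)^2 = 2x^2 - 252x + 15876
g'(x) = 4x - 252 = 0  =>  x = 63
y = 126 - 63 = 63
Minimum value = 63^2 + 63^2 = 7938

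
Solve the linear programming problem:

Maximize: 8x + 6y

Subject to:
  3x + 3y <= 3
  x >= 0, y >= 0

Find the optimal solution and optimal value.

The feasible region has vertices at [(0, 0), (1, 0), (0, 1)].
Checking objective 8x + 6y at each vertex:
  (0, 0): 8*0 + 6*0 = 0
  (1, 0): 8*1 + 6*0 = 8
  (0, 1): 8*0 + 6*1 = 6
Maximum is 8 at (1, 0).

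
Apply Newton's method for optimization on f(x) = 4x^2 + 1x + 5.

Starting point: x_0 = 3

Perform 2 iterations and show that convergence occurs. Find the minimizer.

f(x) = 4x^2 + 1x + 5, f'(x) = 8x + (1), f''(x) = 8
Step 1: f'(3) = 25, x_1 = 3 - 25/8 = -1/8
Step 2: f'(-1/8) = 0, x_2 = -1/8 (converged)
Newton's method converges in 1 step for quadratics.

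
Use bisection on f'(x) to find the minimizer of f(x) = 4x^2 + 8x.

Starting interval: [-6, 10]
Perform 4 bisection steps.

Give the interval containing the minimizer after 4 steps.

Finding critical point of f(x) = 4x^2 + 8x using bisection on f'(x) = 8x + 8.
f'(x) = 0 when x = -1.
Starting interval: [-6, 10]
Step 1: mid = 2, f'(mid) = 24, new interval = [-6, 2]
Step 2: mid = -2, f'(mid) = -8, new interval = [-2, 2]
Step 3: mid = 0, f'(mid) = 8, new interval = [-2, 0]
Step 4: mid = -1, f'(mid) = 0, new interval = [-1, -1]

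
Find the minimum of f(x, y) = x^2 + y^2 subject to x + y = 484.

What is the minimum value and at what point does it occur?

Substitute y = 484 - x into f(x,y) = x^2 + y^2:
g(x) = x^2 + (484 - x)^2 = 2x^2 - 968x + 234256
g'(x) = 4x - 968 = 0  =>  x = 242
y = 484 - 242 = 242
Minimum value = 242^2 + 242^2 = 117128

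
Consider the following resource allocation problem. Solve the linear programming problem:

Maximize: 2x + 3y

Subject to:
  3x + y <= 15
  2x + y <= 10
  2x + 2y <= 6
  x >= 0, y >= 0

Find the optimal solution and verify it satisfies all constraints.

Feasible vertices: (0, 0), (0, 3), (3, 0)
Objective 2x + 3y at each vertex:
  (0, 0): 0
  (0, 3): 9
  (3, 0): 6
Maximum is 9 at (0, 3).
Verify constraints at (x, y) = (0, 3):
  3*0 + 1*3 = 3 <= 15
  2*0 + 1*3 = 3 <= 10
  2*0 + 2*3 = 6 <= 6 (active)
  x = 0 >= 0, y = 3 >= 0. All constraints satisfied.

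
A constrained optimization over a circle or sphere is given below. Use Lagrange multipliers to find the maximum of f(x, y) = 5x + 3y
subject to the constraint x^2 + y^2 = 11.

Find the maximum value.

Set up Lagrange conditions: grad f = lambda * grad g
  5 = 2*lambda*x
  3 = 2*lambda*y
From these: x/y = 5/3, so x = 5t, y = 3t for some t.
Substitute into constraint: (5t)^2 + (3t)^2 = 11
  t^2 * 34 = 11
  t = sqrt(11/34)
Maximum = 5*x + 3*y = (5^2 + 3^2)*t = 34 * sqrt(11/34) = sqrt(374)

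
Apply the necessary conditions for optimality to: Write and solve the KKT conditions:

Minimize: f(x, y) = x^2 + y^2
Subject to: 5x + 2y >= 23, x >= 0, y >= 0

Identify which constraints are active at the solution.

KKT conditions for min x^2 + y^2 s.t. 5x + 2y >= 23, x >= 0, y >= 0:
Stationarity: 2x = mu*5 + mu_x, 2y = mu*2 + mu_y, with mu, mu_x, mu_y >= 0
Complementary slackness: mu*(5x + 2y - 23) = 0, mu_x*x = 0, mu_y*y = 0
(0, 0) is infeasible (5*0 + 2*0 < 23), so if mu = 0 stationarity would force x = mu_x/2 >= 0, y = mu_y/2 >= 0 with mu_x*x = mu_y*y = 0, i.e. x = y = 0: contradiction. Hence mu > 0 and 5x + 2y = 23 is active.
Try x > 0, y > 0 (so mu_x = mu_y = 0): x = 5*mu/2, y = 2*mu/2
Substitute: 5*(5*mu/2) + 2*(2*mu/2) = 23
  mu*29/2 = 23 => mu = 46/29
x* = 115/29 > 0, y* = 46/29 > 0, consistent with mu_x = mu_y = 0.
f is convex and the constraints are linear, so this KKT point is the global minimum.
f* = 529/29
Active constraints: 5x + 2y >= 23 (holds with equality, mu = 46/29 > 0); x >= 0 and y >= 0 are inactive (mu_x = mu_y = 0).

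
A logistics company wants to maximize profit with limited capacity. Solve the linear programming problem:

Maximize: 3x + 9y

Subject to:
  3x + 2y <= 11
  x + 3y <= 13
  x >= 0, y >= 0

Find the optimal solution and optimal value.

Feasible vertices: (0, 0), (0, 13/3), (1, 4), (11/3, 0)
Objective 3x + 9y at each:
  (0, 0): 0
  (0, 13/3): 39
  (1, 4): 39
  (11/3, 0): 11
Maximum is 39 at (0, 13/3).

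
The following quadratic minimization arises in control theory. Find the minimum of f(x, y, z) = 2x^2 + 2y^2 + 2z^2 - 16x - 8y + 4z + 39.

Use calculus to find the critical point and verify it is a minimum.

f(x,y,z) = 2x^2 + 2y^2 + 2z^2 - 16x - 8y + 4z + 39
df/dx = 4x + (-16) = 0 => x = 4
df/dy = 4y + (-8) = 0 => y = 2
df/dz = 4z + (4) = 0 => z = -1
f(4,2,-1) = 2*(4)^2 + 2*(2)^2 + 2*(-1)^2 + -16*(4) + -8*(2) + 4*(-1) + 39 = -3
Hessian is diagonal with entries 4, 4, 4 > 0, confirmed minimum.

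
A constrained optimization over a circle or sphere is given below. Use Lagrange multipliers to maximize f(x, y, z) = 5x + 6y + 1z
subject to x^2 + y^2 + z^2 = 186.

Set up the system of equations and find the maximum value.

Lagrange conditions: 5 = 2*lambda*x, 6 = 2*lambda*y, 1 = 2*lambda*z
So x:5 = y:6 = z:1, i.e. x = 5t, y = 6t, z = 1t
Constraint: t^2*(5^2 + 6^2 + 1^2) = 186
  t^2 * 62 = 186  =>  t = sqrt(3)
Maximum = 5*5t + 6*6t + 1*1t = 62*sqrt(3) = sqrt(11532)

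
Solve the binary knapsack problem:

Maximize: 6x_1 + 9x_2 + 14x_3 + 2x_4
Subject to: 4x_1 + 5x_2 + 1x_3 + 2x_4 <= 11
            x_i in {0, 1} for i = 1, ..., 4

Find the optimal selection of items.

Items: item 1 (v=6, w=4), item 2 (v=9, w=5), item 3 (v=14, w=1), item 4 (v=2, w=2)
Capacity: 11
Checking all 16 subsets (w = total weight, v = total value):
  {}: w = 0, v = 0
  {1}: w = 4, v = 6
  {2}: w = 5, v = 9
  {3}: w = 1, v = 14
  {4}: w = 2, v = 2
  {1, 2}: w = 9, v = 15
  {1, 3}: w = 5, v = 20
  {1, 4}: w = 6, v = 8
  {2, 3}: w = 6, v = 23
  {2, 4}: w = 7, v = 11
  {3, 4}: w = 3, v = 16
  {1, 2, 3}: w = 10, v = 29
  {1, 2, 4}: w = 11, v = 17
  {1, 3, 4}: w = 7, v = 22
  {2, 3, 4}: w = 8, v = 25
  {1, 2, 3, 4}: w = 12 > 11, infeasible
Best feasible subset: items [1, 2, 3]
Total weight: 10 <= 11, total value: 29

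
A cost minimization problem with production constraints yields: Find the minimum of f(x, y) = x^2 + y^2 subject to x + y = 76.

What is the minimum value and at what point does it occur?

Substitute y = 76 - x into f(x,y) = x^2 + y^2:
g(x) = x^2 + (76 - x)^2 = 2x^2 - 152x + 5776
g'(x) = 4x - 152 = 0  =>  x = 38
y = 76 - 38 = 38
Minimum value = 38^2 + 38^2 = 2888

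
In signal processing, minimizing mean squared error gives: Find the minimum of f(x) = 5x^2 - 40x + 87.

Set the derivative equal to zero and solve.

f(x) = 5x^2 - 40x + 87
f'(x) = 10x + (-40) = 0
x = 40/10 = 4
f(4) = 7
Since f''(x) = 10 > 0, this is a minimum.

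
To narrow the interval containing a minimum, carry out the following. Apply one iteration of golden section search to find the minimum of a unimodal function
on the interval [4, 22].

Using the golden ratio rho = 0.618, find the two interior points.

Golden section search on [4, 22].
Golden ratio rho = 0.618 (approx).
Interior points:
  x_1 = 4 + (1-0.618)*18 = 10.8760
  x_2 = 4 + 0.618*18 = 15.1240
Compare f(x_1) and f(x_2) to determine which subinterval to keep.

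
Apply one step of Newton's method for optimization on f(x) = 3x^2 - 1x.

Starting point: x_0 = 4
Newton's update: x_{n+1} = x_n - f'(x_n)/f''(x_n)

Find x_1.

f(x) = 3x^2 - 1x
f'(x) = 6x + (-1), f''(x) = 6
Newton step: x_1 = x_0 - f'(x_0)/f''(x_0)
f'(4) = 23
x_1 = 4 - 23/6 = 1/6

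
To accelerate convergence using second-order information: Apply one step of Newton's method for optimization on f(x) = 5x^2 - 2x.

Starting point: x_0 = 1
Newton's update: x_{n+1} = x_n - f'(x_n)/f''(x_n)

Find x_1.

f(x) = 5x^2 - 2x
f'(x) = 10x + (-2), f''(x) = 10
Newton step: x_1 = x_0 - f'(x_0)/f''(x_0)
f'(1) = 8
x_1 = 1 - 8/10 = 1/5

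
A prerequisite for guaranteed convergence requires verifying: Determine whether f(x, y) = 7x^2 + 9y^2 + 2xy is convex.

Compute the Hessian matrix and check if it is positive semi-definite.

f(x,y) = 7x^2 + 9y^2 + 2xy
Hessian H = [[14, 2], [2, 18]]
trace(H) = 32, det(H) = 248
Eigenvalues: (32 +/- sqrt(32)) / 2 = 18.83, 13.17
Since both eigenvalues > 0, f is convex.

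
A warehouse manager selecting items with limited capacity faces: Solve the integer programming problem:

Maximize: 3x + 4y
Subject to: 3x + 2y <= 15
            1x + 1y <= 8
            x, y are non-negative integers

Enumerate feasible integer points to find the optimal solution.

Constraint 1: 3x + 2y <= 15
Constraint 2: 1x + 1y <= 8
Feasible x range (need y >= 0): 0 <= x <= min(15/3, 8/1) => x in {0, ..., 5}.
Enumerate feasible integer points row by row (the coefficient of y is 4 > 0, so for each x the largest feasible y gives the best value):
  x = 0: y <= min((15 - 3*0)/2, (8 - 1*0)/1) => y in {0, ..., 7}; best 3*0 + 4*7 = 28
  x = 1: y <= min((15 - 3*1)/2, (8 - 1*1)/1) => y in {0, ..., 6}; best 3*1 + 4*6 = 27
  x = 2: y <= min((15 - 3*2)/2, (8 - 1*2)/1) => y in {0, ..., 4}; best 3*2 + 4*4 = 22
  x = 3: y <= min((15 - 3*3)/2, (8 - 1*3)/1) => y in {0, ..., 3}; best 3*3 + 4*3 = 21
  x = 4: y <= min((15 - 3*4)/2, (8 - 1*4)/1) => y in {0, ..., 1}; best 3*4 + 4*1 = 16
  x = 5: y <= min((15 - 3*5)/2, (8 - 1*5)/1) => y in {0}; best 3*5 + 4*0 = 15
The maximum 3x + 4y = 28 is achieved at x = 0, y = 7.
Check: 3*0 + 2*7 = 14 <= 15 and 1*0 + 1*7 = 7 <= 8.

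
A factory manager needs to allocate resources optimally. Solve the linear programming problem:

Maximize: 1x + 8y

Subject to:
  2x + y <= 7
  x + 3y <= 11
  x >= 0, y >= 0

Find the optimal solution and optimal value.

Feasible vertices: (0, 0), (0, 11/3), (2, 3), (7/2, 0)
Objective 1x + 8y at each:
  (0, 0): 0
  (0, 11/3): 88/3
  (2, 3): 26
  (7/2, 0): 7/2
Maximum is 88/3 at (0, 11/3).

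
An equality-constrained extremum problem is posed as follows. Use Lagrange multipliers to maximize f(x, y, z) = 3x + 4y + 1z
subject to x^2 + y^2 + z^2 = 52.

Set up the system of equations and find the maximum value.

Lagrange conditions: 3 = 2*lambda*x, 4 = 2*lambda*y, 1 = 2*lambda*z
So x:3 = y:4 = z:1, i.e. x = 3t, y = 4t, z = 1t
Constraint: t^2*(3^2 + 4^2 + 1^2) = 52
  t^2 * 26 = 52  =>  t = sqrt(2)
Maximum = 3*3t + 4*4t + 1*1t = 26*sqrt(2) = sqrt(1352)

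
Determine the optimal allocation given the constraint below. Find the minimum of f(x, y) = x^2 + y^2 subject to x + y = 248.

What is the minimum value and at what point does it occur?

Substitute y = 248 - x into f(x,y) = x^2 + y^2:
g(x) = x^2 + (248 - x)^2 = 2x^2 - 496x + 61504
g'(x) = 4x - 496 = 0  =>  x = 124
y = 248 - 124 = 124
Minimum value = 124^2 + 124^2 = 30752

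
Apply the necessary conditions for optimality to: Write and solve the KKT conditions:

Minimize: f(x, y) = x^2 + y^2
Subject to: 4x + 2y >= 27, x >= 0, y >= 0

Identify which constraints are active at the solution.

KKT conditions for min x^2 + y^2 s.t. 4x + 2y >= 27, x >= 0, y >= 0:
Stationarity: 2x = mu*4 + mu_x, 2y = mu*2 + mu_y, with mu, mu_x, mu_y >= 0
Complementary slackness: mu*(4x + 2y - 27) = 0, mu_x*x = 0, mu_y*y = 0
(0, 0) is infeasible (4*0 + 2*0 < 27), so if mu = 0 stationarity would force x = mu_x/2 >= 0, y = mu_y/2 >= 0 with mu_x*x = mu_y*y = 0, i.e. x = y = 0: contradiction. Hence mu > 0 and 4x + 2y = 27 is active.
Try x > 0, y > 0 (so mu_x = mu_y = 0): x = 4*mu/2, y = 2*mu/2
Substitute: 4*(4*mu/2) + 2*(2*mu/2) = 27
  mu*20/2 = 27 => mu = 27/10
x* = 27/5 > 0, y* = 27/10 > 0, consistent with mu_x = mu_y = 0.
f is convex and the constraints are linear, so this KKT point is the global minimum.
f* = 729/20
Active constraints: 4x + 2y >= 27 (holds with equality, mu = 27/10 > 0); x >= 0 and y >= 0 are inactive (mu_x = mu_y = 0).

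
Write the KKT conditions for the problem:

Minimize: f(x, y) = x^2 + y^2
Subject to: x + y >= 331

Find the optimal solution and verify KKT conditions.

KKT conditions for min x^2 + y^2 s.t. x + y >= 331:
Stationarity: 2x = mu, 2y = mu
So x = y = mu/2.
Complementary slackness: mu*(x + y - 331) = 0
Primal feasibility: x + y >= 331; dual feasibility: mu >= 0
If mu = 0 then x = y = 0, but 0 + 0 < 331 is infeasible, so the constraint is active.
Constraint active: x + y = 2*(mu/2) = 331 => mu = 331
x = y = 331/2, f = 109561/2
Verify: stationarity 2*(331/2) = 331 = mu; primal 331/2 + 331/2 = 331 >= 331; dual mu = 331 >= 0; complementary slackness 331*(331 - 331) = 0. All KKT conditions hold.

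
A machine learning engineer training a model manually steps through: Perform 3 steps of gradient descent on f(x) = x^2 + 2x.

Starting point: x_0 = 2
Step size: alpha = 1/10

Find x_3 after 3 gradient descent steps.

f(x) = x^2 + 2x, f'(x) = 2x + (2)
Step 1: f'(2) = 6, x_1 = 2 - 1/10 * 6 = 7/5
Step 2: f'(7/5) = 24/5, x_2 = 7/5 - 1/10 * 24/5 = 23/25
Step 3: f'(23/25) = 96/25, x_3 = 23/25 - 1/10 * 96/25 = 67/125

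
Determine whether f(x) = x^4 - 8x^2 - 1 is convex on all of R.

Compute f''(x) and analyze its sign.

f(x) = x^4 - 8x^2 - 1
f'(x) = 4x^3 + -16x
f''(x) = 12x^2 + -16
f''(0) = -16 < 0, so not convex near x = 0
Therefore, f is not globally convex on R.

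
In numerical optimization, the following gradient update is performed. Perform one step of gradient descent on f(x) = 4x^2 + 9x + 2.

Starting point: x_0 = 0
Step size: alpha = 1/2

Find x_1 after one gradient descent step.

f(x) = 4x^2 + 9x + 2
f'(x) = 8x + 9
f'(0) = 8*0 + (9) = 9
x_1 = x_0 - alpha * f'(x_0) = 0 - 1/2 * 9 = -9/2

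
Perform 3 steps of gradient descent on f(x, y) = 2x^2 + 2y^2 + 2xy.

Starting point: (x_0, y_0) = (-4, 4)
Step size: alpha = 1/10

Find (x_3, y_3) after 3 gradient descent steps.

f(x,y) = 2x^2 + 2y^2 + 2xy
grad_x = 4x + 2y, grad_y = 4y + 2x
Step 1: grad = (-8, 8), (-16/5, 16/5)
Step 2: grad = (-32/5, 32/5), (-64/25, 64/25)
Step 3: grad = (-128/25, 128/25), (-256/125, 256/125)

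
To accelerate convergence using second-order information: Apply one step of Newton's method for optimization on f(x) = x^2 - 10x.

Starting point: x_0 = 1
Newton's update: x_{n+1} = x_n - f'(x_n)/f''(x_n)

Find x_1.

f(x) = x^2 - 10x
f'(x) = 2x + (-10), f''(x) = 2
Newton step: x_1 = x_0 - f'(x_0)/f''(x_0)
f'(1) = -8
x_1 = 1 - -8/2 = 5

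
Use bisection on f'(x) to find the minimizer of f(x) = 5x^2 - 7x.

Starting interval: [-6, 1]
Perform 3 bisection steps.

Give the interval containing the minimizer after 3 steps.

Finding critical point of f(x) = 5x^2 - 7x using bisection on f'(x) = 10x + -7.
f'(x) = 0 when x = 7/10.
Starting interval: [-6, 1]
Step 1: mid = -5/2, f'(mid) = -32, new interval = [-5/2, 1]
Step 2: mid = -3/4, f'(mid) = -29/2, new interval = [-3/4, 1]
Step 3: mid = 1/8, f'(mid) = -23/4, new interval = [1/8, 1]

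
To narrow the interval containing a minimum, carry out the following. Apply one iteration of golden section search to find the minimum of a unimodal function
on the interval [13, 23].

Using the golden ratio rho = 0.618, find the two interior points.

Golden section search on [13, 23].
Golden ratio rho = 0.618 (approx).
Interior points:
  x_1 = 13 + (1-0.618)*10 = 16.8200
  x_2 = 13 + 0.618*10 = 19.1800
Compare f(x_1) and f(x_2) to determine which subinterval to keep.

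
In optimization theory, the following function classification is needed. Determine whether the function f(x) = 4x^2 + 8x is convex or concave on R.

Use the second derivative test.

f(x) = 4x^2 + 8x
f'(x) = 8x + 8
f''(x) = 8
Since f''(x) = 8 > 0 for all x, f is convex on R.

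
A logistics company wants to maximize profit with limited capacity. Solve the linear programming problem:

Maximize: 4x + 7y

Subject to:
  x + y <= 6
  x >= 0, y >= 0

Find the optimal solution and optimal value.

The feasible region has vertices at [(0, 0), (6, 0), (0, 6)].
Checking objective 4x + 7y at each vertex:
  (0, 0): 4*0 + 7*0 = 0
  (6, 0): 4*6 + 7*0 = 24
  (0, 6): 4*0 + 7*6 = 42
Maximum is 42 at (0, 6).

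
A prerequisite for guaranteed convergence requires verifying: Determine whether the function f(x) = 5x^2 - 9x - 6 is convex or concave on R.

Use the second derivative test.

f(x) = 5x^2 - 9x - 6
f'(x) = 10x - 9
f''(x) = 10
Since f''(x) = 10 > 0 for all x, f is convex on R.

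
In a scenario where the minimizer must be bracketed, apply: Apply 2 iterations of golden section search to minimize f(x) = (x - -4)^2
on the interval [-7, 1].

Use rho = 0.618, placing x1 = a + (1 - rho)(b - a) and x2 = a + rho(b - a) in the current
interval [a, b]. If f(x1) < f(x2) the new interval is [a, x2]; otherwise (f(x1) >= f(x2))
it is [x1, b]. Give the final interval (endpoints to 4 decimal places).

Golden section search for min of f(x) = (x - -4)^2 on [-7, 1].
Each step: x1 = a + (1 - rho)(b - a), x2 = a + rho(b - a); if f(x1) < f(x2) keep [a, x2], otherwise keep [x1, b].
Step 1: [-7.0000, 1.0000], x1=-3.9440 (f=0.0031), x2=-2.0560 (f=3.7791); f(x1) < f(x2) => keep [-7.0000, -2.0560]
Step 2: [-7.0000, -2.0560], x1=-5.1114 (f=1.2352), x2=-3.9446 (f=0.0031); f(x1) > f(x2) => keep [-5.1114, -2.0560]
Final interval: [-5.1114, -2.0560]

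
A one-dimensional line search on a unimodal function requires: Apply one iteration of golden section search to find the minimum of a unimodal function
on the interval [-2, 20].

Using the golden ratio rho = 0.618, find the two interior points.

Golden section search on [-2, 20].
Golden ratio rho = 0.618 (approx).
Interior points:
  x_1 = -2 + (1-0.618)*22 = 6.4040
  x_2 = -2 + 0.618*22 = 11.5960
Compare f(x_1) and f(x_2) to determine which subinterval to keep.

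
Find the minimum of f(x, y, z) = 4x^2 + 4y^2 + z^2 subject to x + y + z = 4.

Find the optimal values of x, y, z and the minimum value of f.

Using Lagrange multipliers on f = 4x^2 + 4y^2 + z^2 with constraint x + y + z = 4:
Conditions: 2*4*x = lambda, 2*4*y = lambda, 2*1*z = lambda
So x = lambda/8, y = lambda/8, z = lambda/2
Substituting into constraint: lambda * (3/4) = 4
lambda = 16/3
x = 2/3, y = 2/3, z = 8/3
Minimum value = 32/3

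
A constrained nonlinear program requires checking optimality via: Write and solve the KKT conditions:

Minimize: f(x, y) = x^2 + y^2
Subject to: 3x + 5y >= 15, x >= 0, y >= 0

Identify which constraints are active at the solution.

KKT conditions for min x^2 + y^2 s.t. 3x + 5y >= 15, x >= 0, y >= 0:
Stationarity: 2x = mu*3 + mu_x, 2y = mu*5 + mu_y, with mu, mu_x, mu_y >= 0
Complementary slackness: mu*(3x + 5y - 15) = 0, mu_x*x = 0, mu_y*y = 0
(0, 0) is infeasible (3*0 + 5*0 < 15), so if mu = 0 stationarity would force x = mu_x/2 >= 0, y = mu_y/2 >= 0 with mu_x*x = mu_y*y = 0, i.e. x = y = 0: contradiction. Hence mu > 0 and 3x + 5y = 15 is active.
Try x > 0, y > 0 (so mu_x = mu_y = 0): x = 3*mu/2, y = 5*mu/2
Substitute: 3*(3*mu/2) + 5*(5*mu/2) = 15
  mu*34/2 = 15 => mu = 15/17
x* = 45/34 > 0, y* = 75/34 > 0, consistent with mu_x = mu_y = 0.
f is convex and the constraints are linear, so this KKT point is the global minimum.
f* = 225/34
Active constraints: 3x + 5y >= 15 (holds with equality, mu = 15/17 > 0); x >= 0 and y >= 0 are inactive (mu_x = mu_y = 0).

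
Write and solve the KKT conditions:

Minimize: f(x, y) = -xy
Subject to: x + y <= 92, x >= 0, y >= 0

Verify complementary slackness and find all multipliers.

Problem: min -xy s.t. x + y <= 92 (multiplier lambda), x >= 0 (mu_x), y >= 0 (mu_y)
KKT stationarity: -y + lambda - mu_x = 0, -x + lambda - mu_y = 0, with lambda, mu_x, mu_y >= 0
Complementary slackness: lambda*(x + y - 92) = 0, mu_x*x = 0, mu_y*y = 0
If lambda = 0: y = -mu_x <= 0 and x = -mu_y <= 0 force x = y = 0 with f = 0; but x = y = 46 is feasible with f = -2116 < 0, so this is not the minimum. Hence lambda > 0 and x + y = 92.
Try x > 0, y > 0 (so mu_x = mu_y = 0): y = lambda, x = lambda => x = y = lambda
x + y = 92 => 2*lambda = 92 => lambda = 46
x* = y* = 46 > 0, consistent with mu_x = mu_y = 0.
(Any feasible point with x = 0 or y = 0 has f = 0 > -2116, so the minimum is not on those boundaries.)
min(-xy) = -2116 (i.e. max xy = 2116)
Multipliers: lambda = 46, mu_x = 0, mu_y = 0
Complementary slackness: lambda*(x + y - 92) = 46*(46 + 46 - 92) = 0, mu_x*x = 0*46 = 0, mu_y*y = 0*46 = 0. Satisfied.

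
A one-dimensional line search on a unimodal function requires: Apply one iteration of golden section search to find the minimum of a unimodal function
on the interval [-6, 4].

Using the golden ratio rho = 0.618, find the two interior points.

Golden section search on [-6, 4].
Golden ratio rho = 0.618 (approx).
Interior points:
  x_1 = -6 + (1-0.618)*10 = -2.1800
  x_2 = -6 + 0.618*10 = 0.1800
Compare f(x_1) and f(x_2) to determine which subinterval to keep.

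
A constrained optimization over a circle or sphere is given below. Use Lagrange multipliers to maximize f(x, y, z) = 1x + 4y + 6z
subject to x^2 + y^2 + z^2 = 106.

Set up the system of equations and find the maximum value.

Lagrange conditions: 1 = 2*lambda*x, 4 = 2*lambda*y, 6 = 2*lambda*z
So x:1 = y:4 = z:6, i.e. x = 1t, y = 4t, z = 6t
Constraint: t^2*(1^2 + 4^2 + 6^2) = 106
  t^2 * 53 = 106  =>  t = sqrt(2)
Maximum = 1*1t + 4*4t + 6*6t = 53*sqrt(2) = sqrt(5618)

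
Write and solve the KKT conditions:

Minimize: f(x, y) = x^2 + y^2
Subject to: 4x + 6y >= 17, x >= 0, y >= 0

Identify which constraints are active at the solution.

KKT conditions for min x^2 + y^2 s.t. 4x + 6y >= 17, x >= 0, y >= 0:
Stationarity: 2x = mu*4 + mu_x, 2y = mu*6 + mu_y, with mu, mu_x, mu_y >= 0
Complementary slackness: mu*(4x + 6y - 17) = 0, mu_x*x = 0, mu_y*y = 0
(0, 0) is infeasible (4*0 + 6*0 < 17), so if mu = 0 stationarity would force x = mu_x/2 >= 0, y = mu_y/2 >= 0 with mu_x*x = mu_y*y = 0, i.e. x = y = 0: contradiction. Hence mu > 0 and 4x + 6y = 17 is active.
Try x > 0, y > 0 (so mu_x = mu_y = 0): x = 4*mu/2, y = 6*mu/2
Substitute: 4*(4*mu/2) + 6*(6*mu/2) = 17
  mu*52/2 = 17 => mu = 17/26
x* = 17/13 > 0, y* = 51/26 > 0, consistent with mu_x = mu_y = 0.
f is convex and the constraints are linear, so this KKT point is the global minimum.
f* = 289/52
Active constraints: 4x + 6y >= 17 (holds with equality, mu = 17/26 > 0); x >= 0 and y >= 0 are inactive (mu_x = mu_y = 0).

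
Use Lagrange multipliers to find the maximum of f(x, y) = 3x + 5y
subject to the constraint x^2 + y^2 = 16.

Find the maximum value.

Set up Lagrange conditions: grad f = lambda * grad g
  3 = 2*lambda*x
  5 = 2*lambda*y
From these: x/y = 3/5, so x = 3t, y = 5t for some t.
Substitute into constraint: (3t)^2 + (5t)^2 = 16
  t^2 * 34 = 16
  t = sqrt(16/34)
Maximum = 3*x + 5*y = (3^2 + 5^2)*t = 34 * sqrt(16/34) = sqrt(544)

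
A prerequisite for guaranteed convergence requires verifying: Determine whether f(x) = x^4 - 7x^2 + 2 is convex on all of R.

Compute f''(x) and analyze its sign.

f(x) = x^4 - 7x^2 + 2
f'(x) = 4x^3 + -14x
f''(x) = 12x^2 + -14
f''(0) = -14 < 0, so not convex near x = 0
Therefore, f is not globally convex on R.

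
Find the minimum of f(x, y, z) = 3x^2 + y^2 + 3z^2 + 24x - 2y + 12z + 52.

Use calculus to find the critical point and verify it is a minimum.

f(x,y,z) = 3x^2 + y^2 + 3z^2 + 24x - 2y + 12z + 52
df/dx = 6x + (24) = 0 => x = -4
df/dy = 2y + (-2) = 0 => y = 1
df/dz = 6z + (12) = 0 => z = -2
f(-4,1,-2) = 3*(-4)^2 + 1*(1)^2 + 3*(-2)^2 + 24*(-4) + -2*(1) + 12*(-2) + 52 = -9
Hessian is diagonal with entries 6, 2, 6 > 0, confirmed minimum.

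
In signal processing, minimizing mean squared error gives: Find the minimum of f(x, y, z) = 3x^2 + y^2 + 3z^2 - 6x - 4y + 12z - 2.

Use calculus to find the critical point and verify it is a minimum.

f(x,y,z) = 3x^2 + y^2 + 3z^2 - 6x - 4y + 12z - 2
df/dx = 6x + (-6) = 0 => x = 1
df/dy = 2y + (-4) = 0 => y = 2
df/dz = 6z + (12) = 0 => z = -2
f(1,2,-2) = 3*(1)^2 + 1*(2)^2 + 3*(-2)^2 + -6*(1) + -4*(2) + 12*(-2) + -2 = -21
Hessian is diagonal with entries 6, 2, 6 > 0, confirmed minimum.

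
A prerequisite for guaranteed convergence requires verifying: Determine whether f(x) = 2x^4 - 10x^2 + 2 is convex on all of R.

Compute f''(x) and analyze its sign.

f(x) = 2x^4 - 10x^2 + 2
f'(x) = 8x^3 + -20x
f''(x) = 24x^2 + -20
f''(0) = -20 < 0, so not convex near x = 0
Therefore, f is not globally convex on R.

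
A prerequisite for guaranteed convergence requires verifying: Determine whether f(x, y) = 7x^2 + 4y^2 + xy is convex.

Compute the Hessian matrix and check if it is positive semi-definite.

f(x,y) = 7x^2 + 4y^2 + xy
Hessian H = [[14, 1], [1, 8]]
trace(H) = 22, det(H) = 111
Eigenvalues: (22 +/- sqrt(40)) / 2 = 14.16, 7.838
Since both eigenvalues > 0, f is convex.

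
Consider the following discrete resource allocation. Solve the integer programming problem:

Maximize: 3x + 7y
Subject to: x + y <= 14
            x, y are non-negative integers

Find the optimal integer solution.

Objective: 3x + 7y, constraint: x + y <= 14
Coefficient of y is 7 > coefficient of x is 3, so allocate the entire budget to y.
Optimal: x = 0, y = 14, value = 98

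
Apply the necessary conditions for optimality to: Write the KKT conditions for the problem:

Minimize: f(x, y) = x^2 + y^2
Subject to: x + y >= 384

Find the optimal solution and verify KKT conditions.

KKT conditions for min x^2 + y^2 s.t. x + y >= 384:
Stationarity: 2x = mu, 2y = mu
So x = y = mu/2.
Complementary slackness: mu*(x + y - 384) = 0
Primal feasibility: x + y >= 384; dual feasibility: mu >= 0
If mu = 0 then x = y = 0, but 0 + 0 < 384 is infeasible, so the constraint is active.
Constraint active: x + y = 2*(mu/2) = 384 => mu = 384
x = y = 192, f = 73728
Verify: stationarity 2*192 = 384 = mu; primal 192 + 192 = 384 >= 384; dual mu = 384 >= 0; complementary slackness 384*(384 - 384) = 0. All KKT conditions hold.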